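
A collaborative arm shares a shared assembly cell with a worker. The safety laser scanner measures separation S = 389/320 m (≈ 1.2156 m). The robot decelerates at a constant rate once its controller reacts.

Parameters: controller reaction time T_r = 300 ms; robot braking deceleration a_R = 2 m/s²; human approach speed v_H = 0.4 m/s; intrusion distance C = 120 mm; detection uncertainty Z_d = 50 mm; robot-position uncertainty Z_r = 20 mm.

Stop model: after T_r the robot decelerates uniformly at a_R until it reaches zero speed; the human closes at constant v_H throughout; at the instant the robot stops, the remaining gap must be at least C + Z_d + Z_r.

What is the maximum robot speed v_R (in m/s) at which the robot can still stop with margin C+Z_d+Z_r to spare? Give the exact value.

at the boundary: (1/4)·v² + (1/2)·v + (-1449/1600) = 0
  disc = (1/2)² − 4·(1/4)·(-1449/1600) = 1849/1600 ; √disc = 43/40
  v_R = (−(1/2) + 43/40) / (2·(1/4)) = 23/20 m/s
check:
braking lasts T_s = (23/20)/2 = 0.5750 s
reaction-phase robot travel = 1.1500·0.3000 = 0.3450 m
braking distance = 1.1500²/(2·2.0000) = 0.3306 m
human over T_r+T_s: 0.4000·(0.3000+0.5750) = 0.3500 m
residual clearance needed = 0.1200+0.0500+0.0200 = 0.1900 m
sum ≈ 0.3450+0.3306+0.3500+0.1900 ≈ 1.2156 m = S ✓

v_R_max = 23/20 m/s = 1.1500 m/s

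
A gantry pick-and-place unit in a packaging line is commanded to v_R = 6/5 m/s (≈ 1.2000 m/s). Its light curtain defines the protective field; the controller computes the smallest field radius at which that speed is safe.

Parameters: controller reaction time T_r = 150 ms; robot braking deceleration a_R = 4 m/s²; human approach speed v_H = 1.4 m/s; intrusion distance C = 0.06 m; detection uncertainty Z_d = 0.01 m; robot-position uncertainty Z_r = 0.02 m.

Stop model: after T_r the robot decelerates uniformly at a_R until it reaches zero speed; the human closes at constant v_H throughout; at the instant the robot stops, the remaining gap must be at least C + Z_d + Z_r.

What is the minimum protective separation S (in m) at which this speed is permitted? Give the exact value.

S_min = 27/25 m = 1.0800 m

stop time T_s = (6/5)/4 = 0.3000 s
robot covers v_R·T_r = 1.2000·0.1500 = 0.1800 m before braking
robot covers 1.2000·0.3000 − ½·4.0000·0.3000² = 0.1800 m while stopping
person approaches 1.4000·(0.1500+0.3000) = 0.6300 m
residual clearance needed = 0.0600+0.0100+0.0200 = 0.0900 m
S_min ≈ 0.1800+0.1800+0.6300+0.0900  ⇒  S_min = 27/25 m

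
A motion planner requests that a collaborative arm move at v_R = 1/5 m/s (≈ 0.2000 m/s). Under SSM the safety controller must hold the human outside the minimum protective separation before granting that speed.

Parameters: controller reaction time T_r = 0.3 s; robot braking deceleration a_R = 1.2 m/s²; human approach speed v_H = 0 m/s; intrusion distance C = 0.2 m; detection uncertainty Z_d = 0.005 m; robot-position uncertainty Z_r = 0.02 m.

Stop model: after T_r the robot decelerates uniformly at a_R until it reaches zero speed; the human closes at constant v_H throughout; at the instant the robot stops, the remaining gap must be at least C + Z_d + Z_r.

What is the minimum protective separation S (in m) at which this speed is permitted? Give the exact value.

braking lasts T_s = (1/5)/(6/5) = 0.1667 s
reaction-phase robot travel = 0.2000·0.3000 = 0.0600 m
robot covers 0.2000·0.1667 − ½·1.2000·0.1667² = 0.0167 m while stopping
human over T_r+T_s: 0.0000·(0.3000+0.1667) = 0.0000 m
C+Z_d+Z_r = 0.2000+0.0050+0.0200 = 0.2250 m
S_min ≈ 0.0600+0.0167+0.0000+0.2250  ⇒  S_min = 181/600 m

S_min = 181/600 m = 0.3017 m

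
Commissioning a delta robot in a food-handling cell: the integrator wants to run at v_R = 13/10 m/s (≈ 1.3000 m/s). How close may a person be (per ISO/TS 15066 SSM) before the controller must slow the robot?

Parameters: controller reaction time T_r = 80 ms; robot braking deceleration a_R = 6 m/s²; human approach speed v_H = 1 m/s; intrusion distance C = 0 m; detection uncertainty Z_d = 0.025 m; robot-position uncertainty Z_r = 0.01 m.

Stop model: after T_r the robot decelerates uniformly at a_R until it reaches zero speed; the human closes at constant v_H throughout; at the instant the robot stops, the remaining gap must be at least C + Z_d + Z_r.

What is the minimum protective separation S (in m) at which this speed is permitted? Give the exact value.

S_min = 1153/2000 m = 0.5765 m

T_s = v_R/a_R = (13/10)/6 = 0.2167 s
robot in T_r: 1.3000·0.0800 = 0.1040 m
braking distance = 1.3000²/(2·6.0000) = 0.1408 m
human over T_r+T_s: 1.0000·(0.0800+0.2167) = 0.2967 m
residual clearance needed = 0.0000+0.0250+0.0100 = 0.0350 m
S_min ≈ 0.1040+0.1408+0.2967+0.0350  ⇒  S_min = 1153/2000 m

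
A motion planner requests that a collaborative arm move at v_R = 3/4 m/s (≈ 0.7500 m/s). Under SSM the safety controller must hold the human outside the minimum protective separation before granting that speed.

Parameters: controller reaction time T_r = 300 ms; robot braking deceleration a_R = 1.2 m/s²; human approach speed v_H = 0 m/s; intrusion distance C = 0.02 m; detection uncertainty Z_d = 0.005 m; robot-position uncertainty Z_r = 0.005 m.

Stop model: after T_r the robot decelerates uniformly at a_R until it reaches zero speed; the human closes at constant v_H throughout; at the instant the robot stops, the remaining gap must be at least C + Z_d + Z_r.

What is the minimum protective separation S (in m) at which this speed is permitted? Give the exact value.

S_min = 783/1600 m = 0.4894 m

braking lasts T_s = (3/4)/(6/5) = 0.6250 s
robot in T_r: 0.7500·0.3000 = 0.2250 m
robot under decel: 0.7500²/(2·1.2000) = 0.2344 m
person approaches 0.0000·(0.3000+0.6250) = 0.0000 m
margins: 0.0200+0.0050+0.0050 = 0.0300 m
S_min ≈ 0.2250+0.2344+0.0000+0.0300  ⇒  S_min = 783/1600 m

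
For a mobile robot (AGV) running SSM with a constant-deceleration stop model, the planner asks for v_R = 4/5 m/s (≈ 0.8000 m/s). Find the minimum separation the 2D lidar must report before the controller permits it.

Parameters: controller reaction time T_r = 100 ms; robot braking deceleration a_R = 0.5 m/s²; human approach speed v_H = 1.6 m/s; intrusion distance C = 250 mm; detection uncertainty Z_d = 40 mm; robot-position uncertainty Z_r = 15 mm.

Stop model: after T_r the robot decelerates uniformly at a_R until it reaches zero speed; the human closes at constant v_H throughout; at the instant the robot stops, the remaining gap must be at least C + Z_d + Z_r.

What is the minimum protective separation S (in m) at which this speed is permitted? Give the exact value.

stop time T_s = (4/5)/(1/2) = 1.6000 s
robot in T_r: 0.8000·0.1000 = 0.0800 m
robot covers 0.8000·1.6000 − ½·0.5000·1.6000² = 0.6400 m while stopping
person approaches 1.6000·(0.1000+1.6000) = 2.7200 m
margins: 0.2500+0.0400+0.0150 = 0.3050 m
S_min ≈ 0.0800+0.6400+2.7200+0.3050  ⇒  S_min = 749/200 m

S_min = 749/200 m = 3.7450 m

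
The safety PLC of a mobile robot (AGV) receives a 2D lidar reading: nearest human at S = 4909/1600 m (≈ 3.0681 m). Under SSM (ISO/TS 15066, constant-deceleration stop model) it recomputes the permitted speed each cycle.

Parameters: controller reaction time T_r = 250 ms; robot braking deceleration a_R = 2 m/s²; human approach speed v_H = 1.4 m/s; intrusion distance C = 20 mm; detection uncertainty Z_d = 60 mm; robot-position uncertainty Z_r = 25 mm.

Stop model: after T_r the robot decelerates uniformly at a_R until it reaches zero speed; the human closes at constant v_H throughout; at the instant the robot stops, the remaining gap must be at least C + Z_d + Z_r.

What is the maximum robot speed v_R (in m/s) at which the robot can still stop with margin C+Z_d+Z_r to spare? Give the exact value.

v_R_max = 37/20 m/s = 1.8500 m/s

collect terms ⇒ (1/4)·v_R² + (19/20)·v_R + (-4181/1600) = 0
  disc = (19/20)² − 4·(1/4)·(-4181/1600) = 225/64 ; √disc = 15/8
  v_R = (−(19/20) + 15/8) / (2·(1/4)) = 37/20 m/s
check:
braking lasts T_s = (37/20)/2 = 0.9250 s
reaction-phase robot travel = 1.8500·0.2500 = 0.4625 m
robot covers 1.8500·0.9250 − ½·2.0000·0.9250² = 0.8556 m while stopping
human closes 1.4000·1.1750 = 1.6450 m
margins: 0.0200+0.0600+0.0250 = 0.1050 m
sum ≈ 0.4625+0.8556+1.6450+0.1050 ≈ 3.0681 m = S ✓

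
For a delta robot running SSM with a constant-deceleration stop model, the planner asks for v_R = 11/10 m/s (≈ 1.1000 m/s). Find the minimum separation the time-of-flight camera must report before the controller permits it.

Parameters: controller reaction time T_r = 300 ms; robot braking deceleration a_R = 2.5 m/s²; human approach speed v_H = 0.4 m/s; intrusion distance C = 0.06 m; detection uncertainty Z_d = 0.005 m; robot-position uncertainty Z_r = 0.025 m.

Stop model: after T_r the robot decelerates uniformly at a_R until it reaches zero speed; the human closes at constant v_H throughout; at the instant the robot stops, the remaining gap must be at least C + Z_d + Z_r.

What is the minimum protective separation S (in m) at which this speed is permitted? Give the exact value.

S_min = 479/500 m = 0.9580 m

stop time T_s = (11/10)/(5/2) = 0.4400 s
reaction-phase robot travel = 1.1000·0.3000 = 0.3300 m
robot under decel: 1.1000²/(2·2.5000) = 0.2420 m
human closes 0.4000·0.7400 = 0.2960 m
C+Z_d+Z_r = 0.0600+0.0050+0.0250 = 0.0900 m
S_min ≈ 0.3300+0.2420+0.2960+0.0900  ⇒  S_min = 479/500 m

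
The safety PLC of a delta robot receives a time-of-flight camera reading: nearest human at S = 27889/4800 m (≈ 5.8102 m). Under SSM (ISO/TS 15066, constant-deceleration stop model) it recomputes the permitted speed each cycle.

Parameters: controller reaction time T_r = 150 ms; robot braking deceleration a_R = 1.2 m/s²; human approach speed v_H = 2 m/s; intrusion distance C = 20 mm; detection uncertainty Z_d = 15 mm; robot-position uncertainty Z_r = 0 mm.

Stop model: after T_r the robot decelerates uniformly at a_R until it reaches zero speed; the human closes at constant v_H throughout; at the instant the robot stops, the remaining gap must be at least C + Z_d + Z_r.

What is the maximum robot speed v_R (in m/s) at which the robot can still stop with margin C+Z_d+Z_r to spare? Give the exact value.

at the boundary: (5/12)·v² + (109/60)·v + (-26281/4800) = 0
  disc = (109/60)² − 4·(5/12)·(-26281/4800) = 19881/1600 ; √disc = 141/40
  v_R = (−(109/60) + 141/40) / (2·(5/12)) = 41/20 m/s
check:
T_s = v_R/a_R = (41/20)/(6/5) = 1.7083 s
robot in T_r: 2.0500·0.1500 = 0.3075 m
robot covers 2.0500·1.7083 − ½·1.2000·1.7083² = 1.7510 m while stopping
person approaches 2.0000·(0.1500+1.7083) = 3.7167 m
margins: 0.0200+0.0150+0.0000 = 0.0350 m
sum ≈ 0.3075+1.7510+3.7167+0.0350 ≈ 5.8102 m = S ✓

v_R_max = 41/20 m/s = 2.0500 m/s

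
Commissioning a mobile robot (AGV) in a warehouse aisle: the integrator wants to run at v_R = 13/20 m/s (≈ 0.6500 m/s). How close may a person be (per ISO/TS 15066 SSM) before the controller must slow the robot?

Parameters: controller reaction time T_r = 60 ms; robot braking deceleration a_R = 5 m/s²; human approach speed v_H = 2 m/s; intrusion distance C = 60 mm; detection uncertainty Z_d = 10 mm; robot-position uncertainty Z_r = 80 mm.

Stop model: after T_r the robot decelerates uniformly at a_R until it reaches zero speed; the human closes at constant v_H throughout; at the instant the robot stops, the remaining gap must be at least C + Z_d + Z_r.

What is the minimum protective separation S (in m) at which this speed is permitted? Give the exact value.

S_min = 489/800 m = 0.6112 m

T_s = v_R/a_R = (13/20)/5 = 0.1300 s
robot in T_r: 0.6500·0.0600 = 0.0390 m
braking distance = 0.6500²/(2·5.0000) = 0.0423 m
human over T_r+T_s: 2.0000·(0.0600+0.1300) = 0.3800 m
margins: 0.0600+0.0100+0.0800 = 0.1500 m
S_min ≈ 0.0390+0.0423+0.3800+0.1500  ⇒  S_min = 489/800 m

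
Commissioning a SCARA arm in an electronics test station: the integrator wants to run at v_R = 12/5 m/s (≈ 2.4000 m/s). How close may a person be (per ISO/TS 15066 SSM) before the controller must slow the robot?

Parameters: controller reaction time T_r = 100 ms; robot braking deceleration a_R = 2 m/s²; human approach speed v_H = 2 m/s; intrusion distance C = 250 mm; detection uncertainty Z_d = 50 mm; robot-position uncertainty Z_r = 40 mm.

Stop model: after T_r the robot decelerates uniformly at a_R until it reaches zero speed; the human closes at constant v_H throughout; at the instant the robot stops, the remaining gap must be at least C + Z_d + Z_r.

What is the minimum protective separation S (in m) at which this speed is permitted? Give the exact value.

braking lasts T_s = (12/5)/2 = 1.2000 s
robot in T_r: 2.4000·0.1000 = 0.2400 m
robot covers 2.4000·1.2000 − ½·2.0000·1.2000² = 1.4400 m while stopping
human closes 2.0000·1.3000 = 2.6000 m
residual clearance needed = 0.2500+0.0500+0.0400 = 0.3400 m
S_min ≈ 0.2400+1.4400+2.6000+0.3400  ⇒  S_min = 231/50 m

S_min = 231/50 m = 4.6200 m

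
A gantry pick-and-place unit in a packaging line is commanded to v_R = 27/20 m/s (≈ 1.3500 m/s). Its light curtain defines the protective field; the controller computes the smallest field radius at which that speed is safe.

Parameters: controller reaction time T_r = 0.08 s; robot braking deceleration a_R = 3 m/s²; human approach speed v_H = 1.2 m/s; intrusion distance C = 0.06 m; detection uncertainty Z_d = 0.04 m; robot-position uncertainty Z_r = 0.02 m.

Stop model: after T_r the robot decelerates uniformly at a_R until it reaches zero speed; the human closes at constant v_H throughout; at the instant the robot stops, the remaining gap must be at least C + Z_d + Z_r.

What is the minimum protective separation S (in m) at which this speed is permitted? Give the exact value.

T_s = v_R/a_R = (27/20)/3 = 0.4500 s
robot covers v_R·T_r = 1.3500·0.0800 = 0.1080 m before braking
robot covers 1.3500·0.4500 − ½·3.0000·0.4500² = 0.3038 m while stopping
person approaches 1.2000·(0.0800+0.4500) = 0.6360 m
margins: 0.0600+0.0400+0.0200 = 0.1200 m
S_min ≈ 0.1080+0.3038+0.6360+0.1200  ⇒  S_min = 4671/4000 m

S_min = 4671/4000 m = 1.1678 m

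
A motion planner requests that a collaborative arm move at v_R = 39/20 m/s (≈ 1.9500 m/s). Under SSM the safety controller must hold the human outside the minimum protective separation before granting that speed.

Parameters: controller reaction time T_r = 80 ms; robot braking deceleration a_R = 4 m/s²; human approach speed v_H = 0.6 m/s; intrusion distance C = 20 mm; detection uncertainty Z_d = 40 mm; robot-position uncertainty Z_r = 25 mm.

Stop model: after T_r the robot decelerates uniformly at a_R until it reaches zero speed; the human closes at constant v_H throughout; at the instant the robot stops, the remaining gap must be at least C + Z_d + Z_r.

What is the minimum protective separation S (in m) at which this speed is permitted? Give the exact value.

S_min = 16909/16000 m = 1.0568 m

stop time T_s = (39/20)/4 = 0.4875 s
robot in T_r: 1.9500·0.0800 = 0.1560 m
robot covers 1.9500·0.4875 − ½·4.0000·0.4875² = 0.4753 m while stopping
person approaches 0.6000·(0.0800+0.4875) = 0.3405 m
C+Z_d+Z_r = 0.0200+0.0400+0.0250 = 0.0850 m
S_min ≈ 0.1560+0.4753+0.3405+0.0850  ⇒  S_min = 16909/16000 m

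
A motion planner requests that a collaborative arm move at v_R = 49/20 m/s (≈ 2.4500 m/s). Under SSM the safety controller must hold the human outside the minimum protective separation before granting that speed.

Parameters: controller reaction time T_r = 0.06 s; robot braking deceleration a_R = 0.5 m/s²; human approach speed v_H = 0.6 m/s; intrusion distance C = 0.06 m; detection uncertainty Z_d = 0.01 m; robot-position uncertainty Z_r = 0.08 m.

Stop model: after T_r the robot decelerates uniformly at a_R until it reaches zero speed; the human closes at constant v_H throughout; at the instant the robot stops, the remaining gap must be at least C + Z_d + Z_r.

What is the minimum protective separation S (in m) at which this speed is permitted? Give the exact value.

S_min = 18551/2000 m = 9.2755 m

stop time T_s = (49/20)/(1/2) = 4.9000 s
robot in T_r: 2.4500·0.0600 = 0.1470 m
braking distance = 2.4500²/(2·0.5000) = 6.0025 m
human closes 0.6000·4.9600 = 2.9760 m
margins: 0.0600+0.0100+0.0800 = 0.1500 m
S_min ≈ 0.1470+6.0025+2.9760+0.1500  ⇒  S_min = 18551/2000 m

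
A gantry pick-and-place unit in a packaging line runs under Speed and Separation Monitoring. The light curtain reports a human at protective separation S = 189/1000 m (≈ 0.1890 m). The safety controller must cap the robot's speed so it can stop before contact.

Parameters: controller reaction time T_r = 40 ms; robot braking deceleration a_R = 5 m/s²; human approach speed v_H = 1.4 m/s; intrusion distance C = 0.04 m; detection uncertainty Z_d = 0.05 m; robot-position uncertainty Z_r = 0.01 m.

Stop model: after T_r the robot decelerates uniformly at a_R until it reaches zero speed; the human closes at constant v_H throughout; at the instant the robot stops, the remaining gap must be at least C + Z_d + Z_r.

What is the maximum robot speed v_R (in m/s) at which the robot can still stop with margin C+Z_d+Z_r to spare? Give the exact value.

collect terms ⇒ (1/10)·v_R² + (8/25)·v_R + (-33/1000) = 0
  disc = (8/25)² − 4·(1/10)·(-33/1000) = 289/2500 ; √disc = 17/50
  v_R = (−(8/25) + 17/50) / (2·(1/10)) = 1/10 m/s
check:
braking lasts T_s = (1/10)/5 = 0.0200 s
reaction-phase robot travel = 0.1000·0.0400 = 0.0040 m
robot covers 0.1000·0.0200 − ½·5.0000·0.0200² = 0.0010 m while stopping
human over T_r+T_s: 1.4000·(0.0400+0.0200) = 0.0840 m
C+Z_d+Z_r = 0.0400+0.0500+0.0100 = 0.1000 m
sum ≈ 0.0040+0.0010+0.0840+0.1000 ≈ 0.1890 m = S ✓

v_R_max = 1/10 m/s = 0.1000 m/s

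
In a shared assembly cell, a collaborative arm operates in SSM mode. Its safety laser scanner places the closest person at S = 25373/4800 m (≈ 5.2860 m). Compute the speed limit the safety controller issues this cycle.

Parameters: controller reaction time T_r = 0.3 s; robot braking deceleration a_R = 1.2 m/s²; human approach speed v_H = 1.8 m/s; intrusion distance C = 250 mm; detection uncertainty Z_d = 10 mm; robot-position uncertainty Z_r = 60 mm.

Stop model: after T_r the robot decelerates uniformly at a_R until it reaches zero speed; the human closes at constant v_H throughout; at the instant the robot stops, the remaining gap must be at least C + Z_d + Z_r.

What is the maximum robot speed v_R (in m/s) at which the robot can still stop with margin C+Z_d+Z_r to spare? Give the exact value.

at the boundary: (5/12)·v² + (9/5)·v + (-4249/960) = 0
  disc = (9/5)² − 4·(5/12)·(-4249/960) = 152881/14400 ; √disc = 391/120
  v_R = (−(9/5) + 391/120) / (2·(5/12)) = 7/4 m/s
check:
braking lasts T_s = (7/4)/(6/5) = 1.4583 s
robot in T_r: 1.7500·0.3000 = 0.5250 m
braking distance = 1.7500²/(2·1.2000) = 1.2760 m
human closes 1.8000·1.7583 = 3.1650 m
residual clearance needed = 0.2500+0.0100+0.0600 = 0.3200 m
sum ≈ 0.5250+1.2760+3.1650+0.3200 ≈ 5.2860 m = S ✓

v_R_max = 7/4 m/s = 1.7500 m/s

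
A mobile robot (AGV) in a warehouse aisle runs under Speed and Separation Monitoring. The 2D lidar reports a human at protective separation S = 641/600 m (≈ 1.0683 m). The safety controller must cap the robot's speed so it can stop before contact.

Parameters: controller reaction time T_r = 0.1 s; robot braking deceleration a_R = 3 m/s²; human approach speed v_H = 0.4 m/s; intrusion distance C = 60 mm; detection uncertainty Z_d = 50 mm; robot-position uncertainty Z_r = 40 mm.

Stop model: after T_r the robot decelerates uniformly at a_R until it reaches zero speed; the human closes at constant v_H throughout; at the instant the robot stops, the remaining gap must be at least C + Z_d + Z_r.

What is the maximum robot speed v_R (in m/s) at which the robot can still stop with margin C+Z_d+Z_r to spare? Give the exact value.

v_R_max = 17/10 m/s = 1.7000 m/s

quadratic (1/6)·v² + (7/30)·v + (-527/600) = 0
  disc = (7/30)² − 4·(1/6)·(-527/600) = 16/25 ; √disc = 4/5
  v_R = (−(7/30) + 4/5) / (2·(1/6)) = 17/10 m/s
check:
stop time T_s = (17/10)/3 = 0.5667 s
robot covers v_R·T_r = 1.7000·0.1000 = 0.1700 m before braking
robot covers 1.7000·0.5667 − ½·3.0000·0.5667² = 0.4817 m while stopping
human closes 0.4000·0.6667 = 0.2667 m
margins: 0.0600+0.0500+0.0400 = 0.1500 m
sum ≈ 0.1700+0.4817+0.2667+0.1500 ≈ 1.0683 m = S ✓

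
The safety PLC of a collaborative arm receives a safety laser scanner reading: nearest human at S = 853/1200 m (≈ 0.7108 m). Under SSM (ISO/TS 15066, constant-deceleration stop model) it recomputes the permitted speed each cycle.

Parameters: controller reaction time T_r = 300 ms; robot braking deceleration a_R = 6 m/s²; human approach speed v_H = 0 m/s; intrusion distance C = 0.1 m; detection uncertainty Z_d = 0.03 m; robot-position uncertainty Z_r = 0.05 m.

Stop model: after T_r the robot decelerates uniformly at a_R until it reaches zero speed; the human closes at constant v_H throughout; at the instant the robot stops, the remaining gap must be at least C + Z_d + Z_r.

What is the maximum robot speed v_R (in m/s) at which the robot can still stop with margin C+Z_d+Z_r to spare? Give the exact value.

at the boundary: (1/12)·v² + (3/10)·v + (-637/1200) = 0
  disc = (3/10)² − 4·(1/12)·(-637/1200) = 961/3600 ; √disc = 31/60
  v_R = (−(3/10) + 31/60) / (2·(1/12)) = 13/10 m/s
check:
T_s = v_R/a_R = (13/10)/6 = 0.2167 s
robot in T_r: 1.3000·0.3000 = 0.3900 m
robot under decel: 1.3000²/(2·6.0000) = 0.1408 m
human over T_r+T_s: 0.0000·(0.3000+0.2167) = 0.0000 m
residual clearance needed = 0.1000+0.0300+0.0500 = 0.1800 m
sum ≈ 0.3900+0.1408+0.0000+0.1800 ≈ 0.7108 m = S ✓

v_R_max = 13/10 m/s = 1.3000 m/s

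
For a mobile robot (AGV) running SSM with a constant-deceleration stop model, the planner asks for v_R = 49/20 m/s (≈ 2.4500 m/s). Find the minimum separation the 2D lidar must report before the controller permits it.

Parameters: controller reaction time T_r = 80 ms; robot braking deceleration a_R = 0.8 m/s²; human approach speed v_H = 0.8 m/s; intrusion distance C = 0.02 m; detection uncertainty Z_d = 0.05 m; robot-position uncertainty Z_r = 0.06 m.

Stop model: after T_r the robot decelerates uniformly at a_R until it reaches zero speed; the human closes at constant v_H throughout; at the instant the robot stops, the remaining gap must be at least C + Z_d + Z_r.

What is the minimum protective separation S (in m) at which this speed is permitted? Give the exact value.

stop time T_s = (49/20)/(4/5) = 3.0625 s
robot covers v_R·T_r = 2.4500·0.0800 = 0.1960 m before braking
robot under decel: 2.4500²/(2·0.8000) = 3.7516 m
human over T_r+T_s: 0.8000·(0.0800+3.0625) = 2.5140 m
C+Z_d+Z_r = 0.0200+0.0500+0.0600 = 0.1300 m
S_min ≈ 0.1960+3.7516+2.5140+0.1300  ⇒  S_min = 21093/3200 m

S_min = 21093/3200 m = 6.5916 m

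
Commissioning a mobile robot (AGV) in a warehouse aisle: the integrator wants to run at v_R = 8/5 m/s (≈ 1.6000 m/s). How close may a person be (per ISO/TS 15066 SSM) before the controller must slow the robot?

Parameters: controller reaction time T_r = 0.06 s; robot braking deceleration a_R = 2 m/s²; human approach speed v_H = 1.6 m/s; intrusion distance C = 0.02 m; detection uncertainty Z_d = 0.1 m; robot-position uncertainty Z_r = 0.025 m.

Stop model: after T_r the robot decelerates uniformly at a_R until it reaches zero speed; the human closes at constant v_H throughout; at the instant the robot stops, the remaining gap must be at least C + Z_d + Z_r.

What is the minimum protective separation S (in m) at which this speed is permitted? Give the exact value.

S_min = 2257/1000 m = 2.2570 m

braking lasts T_s = (8/5)/2 = 0.8000 s
robot covers v_R·T_r = 1.6000·0.0600 = 0.0960 m before braking
braking distance = 1.6000²/(2·2.0000) = 0.6400 m
human over T_r+T_s: 1.6000·(0.0600+0.8000) = 1.3760 m
C+Z_d+Z_r = 0.0200+0.1000+0.0250 = 0.1450 m
S_min ≈ 0.0960+0.6400+1.3760+0.1450  ⇒  S_min = 2257/1000 m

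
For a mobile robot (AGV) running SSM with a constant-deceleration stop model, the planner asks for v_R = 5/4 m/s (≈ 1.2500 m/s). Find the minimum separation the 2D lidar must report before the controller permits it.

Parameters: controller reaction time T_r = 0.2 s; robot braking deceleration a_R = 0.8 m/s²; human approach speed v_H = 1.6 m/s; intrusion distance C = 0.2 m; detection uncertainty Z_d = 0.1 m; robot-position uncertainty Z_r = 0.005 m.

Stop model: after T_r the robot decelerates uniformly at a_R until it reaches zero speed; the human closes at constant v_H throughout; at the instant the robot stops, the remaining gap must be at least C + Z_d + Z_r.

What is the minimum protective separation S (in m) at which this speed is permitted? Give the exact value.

T_s = v_R/a_R = (5/4)/(4/5) = 1.5625 s
robot in T_r: 1.2500·0.2000 = 0.2500 m
braking distance = 1.2500²/(2·0.8000) = 0.9766 m
person approaches 1.6000·(0.2000+1.5625) = 2.8200 m
C+Z_d+Z_r = 0.2000+0.1000+0.0050 = 0.3050 m
S_min ≈ 0.2500+0.9766+2.8200+0.3050  ⇒  S_min = 557/128 m

S_min = 557/128 m = 4.3516 m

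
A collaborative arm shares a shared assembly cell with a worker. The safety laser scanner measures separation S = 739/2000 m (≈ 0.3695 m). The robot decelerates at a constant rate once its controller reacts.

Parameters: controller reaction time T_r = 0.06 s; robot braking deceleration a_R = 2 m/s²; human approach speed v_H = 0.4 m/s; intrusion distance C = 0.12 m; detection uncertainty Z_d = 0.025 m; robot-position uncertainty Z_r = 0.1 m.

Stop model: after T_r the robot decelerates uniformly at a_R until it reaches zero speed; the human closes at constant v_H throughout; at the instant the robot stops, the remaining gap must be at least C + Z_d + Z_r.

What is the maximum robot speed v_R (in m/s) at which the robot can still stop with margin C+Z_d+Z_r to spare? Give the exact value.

quadratic (1/4)·v² + (13/50)·v + (-201/2000) = 0
  disc = (13/50)² − 4·(1/4)·(-201/2000) = 1681/10000 ; √disc = 41/100
  v_R = (−(13/50) + 41/100) / (2·(1/4)) = 3/10 m/s
check:
stop time T_s = (3/10)/2 = 0.1500 s
robot covers v_R·T_r = 0.3000·0.0600 = 0.0180 m before braking
robot covers 0.3000·0.1500 − ½·2.0000·0.1500² = 0.0225 m while stopping
person approaches 0.4000·(0.0600+0.1500) = 0.0840 m
residual clearance needed = 0.1200+0.0250+0.1000 = 0.2450 m
sum ≈ 0.0180+0.0225+0.0840+0.2450 ≈ 0.3695 m = S ✓

v_R_max = 3/10 m/s = 0.3000 m/s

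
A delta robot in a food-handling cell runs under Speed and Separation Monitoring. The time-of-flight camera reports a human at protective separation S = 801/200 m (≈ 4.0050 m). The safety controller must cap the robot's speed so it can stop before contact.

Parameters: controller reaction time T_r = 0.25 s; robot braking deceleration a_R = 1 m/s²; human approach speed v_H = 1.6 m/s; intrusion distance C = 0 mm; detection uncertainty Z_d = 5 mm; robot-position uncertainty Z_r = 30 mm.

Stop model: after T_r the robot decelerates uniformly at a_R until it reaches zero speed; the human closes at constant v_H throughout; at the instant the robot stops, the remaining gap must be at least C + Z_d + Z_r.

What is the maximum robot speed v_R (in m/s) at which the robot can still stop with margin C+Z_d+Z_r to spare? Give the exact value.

v_R_max = 7/5 m/s = 1.4000 m/s

quadratic (1/2)·v² + (37/20)·v + (-357/100) = 0
  disc = (37/20)² − 4·(1/2)·(-357/100) = 169/16 ; √disc = 13/4
  v_R = (−(37/20) + 13/4) / (2·(1/2)) = 7/5 m/s
check:
T_s = v_R/a_R = (7/5)/1 = 1.4000 s
reaction-phase robot travel = 1.4000·0.2500 = 0.3500 m
robot under decel: 1.4000²/(2·1.0000) = 0.9800 m
person approaches 1.6000·(0.2500+1.4000) = 2.6400 m
residual clearance needed = 0.0000+0.0050+0.0300 = 0.0350 m
sum ≈ 0.3500+0.9800+2.6400+0.0350 ≈ 4.0050 m = S ✓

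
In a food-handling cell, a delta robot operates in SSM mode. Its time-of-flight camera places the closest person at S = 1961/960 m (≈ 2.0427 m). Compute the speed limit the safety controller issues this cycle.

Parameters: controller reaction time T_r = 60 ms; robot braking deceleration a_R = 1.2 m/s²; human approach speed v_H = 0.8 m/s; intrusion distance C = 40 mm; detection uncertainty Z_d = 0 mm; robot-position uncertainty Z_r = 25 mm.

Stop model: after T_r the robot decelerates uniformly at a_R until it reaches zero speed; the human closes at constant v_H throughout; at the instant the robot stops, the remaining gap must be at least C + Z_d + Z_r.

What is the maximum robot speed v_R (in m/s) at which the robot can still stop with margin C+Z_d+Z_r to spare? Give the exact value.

collect terms ⇒ (5/12)·v_R² + (109/150)·v_R + (-46313/24000) = 0
  disc = (109/150)² − 4·(5/12)·(-46313/24000) = 149769/40000 ; √disc = 387/200
  v_R = (−(109/150) + 387/200) / (2·(5/12)) = 29/20 m/s
check:
T_s = v_R/a_R = (29/20)/(6/5) = 1.2083 s
robot in T_r: 1.4500·0.0600 = 0.0870 m
robot covers 1.4500·1.2083 − ½·1.2000·1.2083² = 0.8760 m while stopping
human closes 0.8000·1.2683 = 1.0147 m
residual clearance needed = 0.0400+0.0000+0.0250 = 0.0650 m
sum ≈ 0.0870+0.8760+1.0147+0.0650 ≈ 2.0427 m = S ✓

v_R_max = 29/20 m/s = 1.4500 m/s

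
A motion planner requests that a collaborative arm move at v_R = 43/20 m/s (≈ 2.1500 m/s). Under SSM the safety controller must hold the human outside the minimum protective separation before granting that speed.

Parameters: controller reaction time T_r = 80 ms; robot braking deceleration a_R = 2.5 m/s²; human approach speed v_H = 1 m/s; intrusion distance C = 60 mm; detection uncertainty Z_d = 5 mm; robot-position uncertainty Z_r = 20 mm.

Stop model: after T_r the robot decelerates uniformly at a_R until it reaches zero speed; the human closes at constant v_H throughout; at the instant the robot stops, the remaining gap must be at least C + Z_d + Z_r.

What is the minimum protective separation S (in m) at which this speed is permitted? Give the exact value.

braking lasts T_s = (43/20)/(5/2) = 0.8600 s
robot in T_r: 2.1500·0.0800 = 0.1720 m
robot under decel: 2.1500²/(2·2.5000) = 0.9245 m
human over T_r+T_s: 1.0000·(0.0800+0.8600) = 0.9400 m
margins: 0.0600+0.0050+0.0200 = 0.0850 m
S_min ≈ 0.1720+0.9245+0.9400+0.0850  ⇒  S_min = 4243/2000 m

S_min = 4243/2000 m = 2.1215 m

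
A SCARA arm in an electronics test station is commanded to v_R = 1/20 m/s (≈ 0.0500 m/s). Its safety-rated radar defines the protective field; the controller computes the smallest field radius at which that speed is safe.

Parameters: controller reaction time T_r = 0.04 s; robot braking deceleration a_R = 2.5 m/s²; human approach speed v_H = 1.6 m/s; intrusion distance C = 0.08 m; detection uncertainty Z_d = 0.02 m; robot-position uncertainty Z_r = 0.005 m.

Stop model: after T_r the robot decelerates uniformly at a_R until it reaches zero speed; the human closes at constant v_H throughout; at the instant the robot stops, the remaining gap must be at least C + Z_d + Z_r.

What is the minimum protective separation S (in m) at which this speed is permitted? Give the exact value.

stop time T_s = (1/20)/(5/2) = 0.0200 s
reaction-phase robot travel = 0.0500·0.0400 = 0.0020 m
robot covers 0.0500·0.0200 − ½·2.5000·0.0200² = 0.0005 m while stopping
person approaches 1.6000·(0.0400+0.0200) = 0.0960 m
margins: 0.0800+0.0200+0.0050 = 0.1050 m
S_min ≈ 0.0020+0.0005+0.0960+0.1050  ⇒  S_min = 407/2000 m

S_min = 407/2000 m = 0.2035 m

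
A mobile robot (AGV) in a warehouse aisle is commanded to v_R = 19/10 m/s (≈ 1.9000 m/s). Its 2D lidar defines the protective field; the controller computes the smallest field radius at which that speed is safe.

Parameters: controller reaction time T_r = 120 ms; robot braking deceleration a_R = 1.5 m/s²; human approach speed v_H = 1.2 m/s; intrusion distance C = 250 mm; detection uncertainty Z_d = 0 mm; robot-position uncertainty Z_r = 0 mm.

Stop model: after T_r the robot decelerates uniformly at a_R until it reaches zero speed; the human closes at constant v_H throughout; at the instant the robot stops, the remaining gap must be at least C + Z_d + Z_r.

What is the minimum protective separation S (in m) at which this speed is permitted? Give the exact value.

stop time T_s = (19/10)/(3/2) = 1.2667 s
robot in T_r: 1.9000·0.1200 = 0.2280 m
robot under decel: 1.9000²/(2·1.5000) = 1.2033 m
human closes 1.2000·1.3867 = 1.6640 m
margins: 0.2500+0.0000+0.0000 = 0.2500 m
S_min ≈ 0.2280+1.2033+1.6640+0.2500  ⇒  S_min = 2509/750 m

S_min = 2509/750 m = 3.3453 m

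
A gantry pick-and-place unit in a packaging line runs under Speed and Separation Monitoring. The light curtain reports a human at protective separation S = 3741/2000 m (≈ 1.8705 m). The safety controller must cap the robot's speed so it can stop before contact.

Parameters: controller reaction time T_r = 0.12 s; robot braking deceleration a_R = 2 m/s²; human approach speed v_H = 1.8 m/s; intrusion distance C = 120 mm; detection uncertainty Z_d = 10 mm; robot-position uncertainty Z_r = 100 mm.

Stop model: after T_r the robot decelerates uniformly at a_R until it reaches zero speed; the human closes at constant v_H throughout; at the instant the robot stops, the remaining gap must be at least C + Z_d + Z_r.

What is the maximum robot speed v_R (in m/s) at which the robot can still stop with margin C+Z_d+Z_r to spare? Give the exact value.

quadratic (1/4)·v² + (51/50)·v + (-2849/2000) = 0
  disc = (51/50)² − 4·(1/4)·(-2849/2000) = 24649/10000 ; √disc = 157/100
  v_R = (−(51/50) + 157/100) / (2·(1/4)) = 11/10 m/s
check:
braking lasts T_s = (11/10)/2 = 0.5500 s
reaction-phase robot travel = 1.1000·0.1200 = 0.1320 m
braking distance = 1.1000²/(2·2.0000) = 0.3025 m
human closes 1.8000·0.6700 = 1.2060 m
margins: 0.1200+0.0100+0.1000 = 0.2300 m
sum ≈ 0.1320+0.3025+1.2060+0.2300 ≈ 1.8705 m = S ✓

v_R_max = 11/10 m/s = 1.1000 m/s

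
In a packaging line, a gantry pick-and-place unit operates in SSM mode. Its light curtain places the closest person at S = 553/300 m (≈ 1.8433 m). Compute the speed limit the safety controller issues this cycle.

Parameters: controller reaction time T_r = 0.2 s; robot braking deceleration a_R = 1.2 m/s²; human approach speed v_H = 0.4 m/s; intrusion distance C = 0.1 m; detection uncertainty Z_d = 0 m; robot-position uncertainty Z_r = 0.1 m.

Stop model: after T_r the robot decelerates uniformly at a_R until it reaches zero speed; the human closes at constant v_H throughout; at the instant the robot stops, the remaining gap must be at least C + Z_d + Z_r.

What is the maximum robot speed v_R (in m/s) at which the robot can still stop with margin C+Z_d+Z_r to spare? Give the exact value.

v_R_max = 7/5 m/s = 1.4000 m/s

at the boundary: (5/12)·v² + (8/15)·v + (-469/300) = 0
  disc = (8/15)² − 4·(5/12)·(-469/300) = 289/100 ; √disc = 17/10
  v_R = (−(8/15) + 17/10) / (2·(5/12)) = 7/5 m/s
check:
T_s = v_R/a_R = (7/5)/(6/5) = 1.1667 s
robot covers v_R·T_r = 1.4000·0.2000 = 0.2800 m before braking
robot under decel: 1.4000²/(2·1.2000) = 0.8167 m
human over T_r+T_s: 0.4000·(0.2000+1.1667) = 0.5467 m
margins: 0.1000+0.0000+0.1000 = 0.2000 m
sum ≈ 0.2800+0.8167+0.5467+0.2000 ≈ 1.8433 m = S ✓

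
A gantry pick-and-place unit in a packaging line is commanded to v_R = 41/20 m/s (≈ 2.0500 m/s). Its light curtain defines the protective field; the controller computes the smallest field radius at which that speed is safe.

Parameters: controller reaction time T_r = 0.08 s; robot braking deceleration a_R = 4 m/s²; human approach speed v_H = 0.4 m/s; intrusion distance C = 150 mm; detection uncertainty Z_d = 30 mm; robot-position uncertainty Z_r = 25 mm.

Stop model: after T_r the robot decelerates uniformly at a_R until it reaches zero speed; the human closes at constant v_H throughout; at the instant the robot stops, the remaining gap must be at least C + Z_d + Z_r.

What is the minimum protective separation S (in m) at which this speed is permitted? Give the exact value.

braking lasts T_s = (41/20)/4 = 0.5125 s
robot covers v_R·T_r = 2.0500·0.0800 = 0.1640 m before braking
robot covers 2.0500·0.5125 − ½·4.0000·0.5125² = 0.5253 m while stopping
human over T_r+T_s: 0.4000·(0.0800+0.5125) = 0.2370 m
C+Z_d+Z_r = 0.1500+0.0300+0.0250 = 0.2050 m
S_min ≈ 0.1640+0.5253+0.2370+0.2050  ⇒  S_min = 18101/16000 m

S_min = 18101/16000 m = 1.1313 m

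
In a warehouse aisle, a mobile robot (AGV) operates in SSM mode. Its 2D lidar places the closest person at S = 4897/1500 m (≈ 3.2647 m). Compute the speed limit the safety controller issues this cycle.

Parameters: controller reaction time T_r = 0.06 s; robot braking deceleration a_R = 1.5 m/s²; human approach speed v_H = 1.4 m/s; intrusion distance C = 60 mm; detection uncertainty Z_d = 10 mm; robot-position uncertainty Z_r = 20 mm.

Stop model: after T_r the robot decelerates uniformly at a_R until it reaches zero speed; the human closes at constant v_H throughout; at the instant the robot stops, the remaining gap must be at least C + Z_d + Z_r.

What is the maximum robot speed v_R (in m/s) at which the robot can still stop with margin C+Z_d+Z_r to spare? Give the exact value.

at the boundary: (1/3)·v² + (149/150)·v + (-1159/375) = 0
  disc = (149/150)² − 4·(1/3)·(-1159/375) = 12769/2500 ; √disc = 113/50
  v_R = (−(149/150) + 113/50) / (2·(1/3)) = 19/10 m/s
check:
braking lasts T_s = (19/10)/(3/2) = 1.2667 s
reaction-phase robot travel = 1.9000·0.0600 = 0.1140 m
robot covers 1.9000·1.2667 − ½·1.5000·1.2667² = 1.2033 m while stopping
person approaches 1.4000·(0.0600+1.2667) = 1.8573 m
margins: 0.0600+0.0100+0.0200 = 0.0900 m
sum ≈ 0.1140+1.2033+1.8573+0.0900 ≈ 3.2647 m = S ✓

v_R_max = 19/10 m/s = 1.9000 m/s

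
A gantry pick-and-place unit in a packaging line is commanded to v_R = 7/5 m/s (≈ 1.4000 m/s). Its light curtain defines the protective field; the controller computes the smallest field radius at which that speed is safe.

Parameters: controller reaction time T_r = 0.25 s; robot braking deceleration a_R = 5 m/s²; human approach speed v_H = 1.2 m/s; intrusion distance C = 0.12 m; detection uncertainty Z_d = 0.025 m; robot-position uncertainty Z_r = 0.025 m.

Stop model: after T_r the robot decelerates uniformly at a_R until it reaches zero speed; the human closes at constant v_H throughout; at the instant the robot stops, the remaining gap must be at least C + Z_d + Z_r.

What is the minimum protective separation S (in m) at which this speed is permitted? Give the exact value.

stop time T_s = (7/5)/5 = 0.2800 s
reaction-phase robot travel = 1.4000·0.2500 = 0.3500 m
braking distance = 1.4000²/(2·5.0000) = 0.1960 m
person approaches 1.2000·(0.2500+0.2800) = 0.6360 m
C+Z_d+Z_r = 0.1200+0.0250+0.0250 = 0.1700 m
S_min ≈ 0.3500+0.1960+0.6360+0.1700  ⇒  S_min = 169/125 m

S_min = 169/125 m = 1.3520 m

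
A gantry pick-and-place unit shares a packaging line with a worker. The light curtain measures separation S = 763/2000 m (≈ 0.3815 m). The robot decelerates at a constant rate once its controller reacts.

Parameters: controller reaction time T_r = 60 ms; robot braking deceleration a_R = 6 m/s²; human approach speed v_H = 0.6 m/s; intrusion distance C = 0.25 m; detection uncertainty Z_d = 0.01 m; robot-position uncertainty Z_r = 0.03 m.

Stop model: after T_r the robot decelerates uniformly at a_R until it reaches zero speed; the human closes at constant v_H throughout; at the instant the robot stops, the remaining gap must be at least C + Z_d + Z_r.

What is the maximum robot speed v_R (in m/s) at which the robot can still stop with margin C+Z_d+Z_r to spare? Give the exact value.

v_R_max = 3/10 m/s = 0.3000 m/s

collect terms ⇒ (1/12)·v_R² + (4/25)·v_R + (-111/2000) = 0
  disc = (4/25)² − 4·(1/12)·(-111/2000) = 441/10000 ; √disc = 21/100
  v_R = (−(4/25) + 21/100) / (2·(1/12)) = 3/10 m/s
check:
braking lasts T_s = (3/10)/6 = 0.0500 s
robot covers v_R·T_r = 0.3000·0.0600 = 0.0180 m before braking
braking distance = 0.3000²/(2·6.0000) = 0.0075 m
person approaches 0.6000·(0.0600+0.0500) = 0.0660 m
margins: 0.2500+0.0100+0.0300 = 0.2900 m
sum ≈ 0.0180+0.0075+0.0660+0.2900 ≈ 0.3815 m = S ✓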